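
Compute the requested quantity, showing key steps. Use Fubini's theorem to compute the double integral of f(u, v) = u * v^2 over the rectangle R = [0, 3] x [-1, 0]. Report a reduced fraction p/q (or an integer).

f(u, v) is a tensor product of a function of u and a function of v, and both factors are bounded continuous (hence Lebesgue integrable) on the rectangle, so Fubini's theorem applies:
  integral_R f d(m x m) = (integral_a1^b1 u du) * (integral_a2^b2 v^2 dv).
Inner integral in u: integral_{0}^{3} u du = (3^2 - 0^2)/2
  = 9/2.
Inner integral in v: integral_{-1}^{0} v^2 dv = (0^3 - (-1)^3)/3
  = 1/3.
Product: (9/2) * (1/3) = 3/2.

3/2


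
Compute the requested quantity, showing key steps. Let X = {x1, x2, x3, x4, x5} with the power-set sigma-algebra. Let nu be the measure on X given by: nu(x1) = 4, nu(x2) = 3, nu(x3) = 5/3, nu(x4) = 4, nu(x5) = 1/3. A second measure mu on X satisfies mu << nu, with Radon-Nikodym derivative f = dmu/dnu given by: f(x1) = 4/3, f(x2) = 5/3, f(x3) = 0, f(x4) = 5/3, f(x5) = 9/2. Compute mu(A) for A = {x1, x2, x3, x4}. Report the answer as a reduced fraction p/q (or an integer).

By the defining property of the Radon-Nikodym derivative, for every measurable set A,
  mu(A) = integral_A f dnu.
Since nu is a discrete measure concentrated on the atoms of X, the integral over A reduces to the sum
  mu(A) = sum_{x in A} f(x) * nu({x}).
Computing each term:
  x1: f(x1) * nu(x1) = 4/3 * 4 = 16/3.
  x2: f(x2) * nu(x2) = 5/3 * 3 = 5.
  x3: f(x3) * nu(x3) = 0 * 5/3 = 0.
  x4: f(x4) * nu(x4) = 5/3 * 4 = 20/3.
Summing: mu(A) = 16/3 + 5 + 0 + 20/3 = 17.

17


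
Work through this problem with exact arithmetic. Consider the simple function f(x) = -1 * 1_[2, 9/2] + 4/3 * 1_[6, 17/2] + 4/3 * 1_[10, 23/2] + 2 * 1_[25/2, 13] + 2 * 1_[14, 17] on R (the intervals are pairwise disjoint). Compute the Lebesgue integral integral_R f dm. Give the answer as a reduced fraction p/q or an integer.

For a simple function f = sum_i c_i * 1_{A_i} with disjoint A_i,
  integral f dm = sum_i c_i * m(A_i).
Lengths of the A_i:
  m(A_1) = 9/2 - 2 = 5/2.
  m(A_2) = 17/2 - 6 = 5/2.
  m(A_3) = 23/2 - 10 = 3/2.
  m(A_4) = 13 - 25/2 = 1/2.
  m(A_5) = 17 - 14 = 3.
Contributions c_i * m(A_i):
  (-1) * (5/2) = -5/2.
  (4/3) * (5/2) = 10/3.
  (4/3) * (3/2) = 2.
  (2) * (1/2) = 1.
  (2) * (3) = 6.
Total: -5/2 + 10/3 + 2 + 1 + 6 = 59/6.

59/6


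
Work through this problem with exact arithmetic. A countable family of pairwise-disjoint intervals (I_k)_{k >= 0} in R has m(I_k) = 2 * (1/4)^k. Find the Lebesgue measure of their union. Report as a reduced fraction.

By countable additivity of the Lebesgue measure on pairwise disjoint measurable sets,
  m(union_{k >= 0} I_k) = sum_{k >= 0} m(I_k) = sum_{k >= 0} a * r^k,
  with a = 2 and r = 1/4.
Since 0 < r = 1/4 < 1, the geometric series converges:
  sum_{k >= 0} a * r^k = a / (1 - r).
  = 2 / (1 - 1/4)
  = 2 / (3/4)
  = 8/3.

8/3


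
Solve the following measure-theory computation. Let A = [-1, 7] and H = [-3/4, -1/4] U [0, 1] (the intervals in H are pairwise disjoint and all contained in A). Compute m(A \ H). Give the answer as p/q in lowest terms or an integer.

The ambient interval has length m(A) = 7 - (-1) = 8.
Since the holes are disjoint and sit inside A, by finite additivity
  m(H) = sum_i (b_i - a_i), and m(A \ H) = m(A) - m(H).
Computing the hole measures:
  m(H_1) = -1/4 - (-3/4) = 1/2.
  m(H_2) = 1 - 0 = 1.
Summed: m(H) = 1/2 + 1 = 3/2.
So m(A \ H) = 8 - 3/2 = 13/2.

13/2


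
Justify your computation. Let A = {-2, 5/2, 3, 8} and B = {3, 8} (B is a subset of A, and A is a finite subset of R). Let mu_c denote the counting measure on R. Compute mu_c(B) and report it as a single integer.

Counting measure assigns mu_c(E) = |E| (number of elements) when E is finite.
B has 2 element(s), so mu_c(B) = 2.

2


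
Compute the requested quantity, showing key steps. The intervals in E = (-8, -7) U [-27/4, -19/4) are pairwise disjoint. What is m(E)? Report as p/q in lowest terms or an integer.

For pairwise disjoint intervals, m(union_i I_i) = sum_i m(I_i),
and m is invariant under swapping open/closed endpoints (single points have measure 0).
So m(E) = sum_i (b_i - a_i).
  I_1 has length -7 - (-8) = 1.
  I_2 has length -19/4 - (-27/4) = 2.
Summing:
  m(E) = 1 + 2 = 3.

3


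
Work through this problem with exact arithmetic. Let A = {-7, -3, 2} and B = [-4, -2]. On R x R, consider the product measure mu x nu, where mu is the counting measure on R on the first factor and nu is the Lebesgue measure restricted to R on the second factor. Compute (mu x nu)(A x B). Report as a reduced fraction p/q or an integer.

For a measurable rectangle A x B, the product measure satisfies
  (mu x nu)(A x B) = mu(A) * nu(B).
  mu(A) = 3.
  nu(B) = 2.
  (mu x nu)(A x B) = 3 * 2 = 6.

6


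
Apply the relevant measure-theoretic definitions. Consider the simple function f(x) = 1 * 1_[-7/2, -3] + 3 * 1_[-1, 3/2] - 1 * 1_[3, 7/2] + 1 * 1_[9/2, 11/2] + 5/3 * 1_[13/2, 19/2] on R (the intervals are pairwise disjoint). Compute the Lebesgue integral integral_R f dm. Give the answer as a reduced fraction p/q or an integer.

For a simple function f = sum_i c_i * 1_{A_i} with disjoint A_i,
  integral f dm = sum_i c_i * m(A_i).
Lengths of the A_i:
  m(A_1) = -3 - (-7/2) = 1/2.
  m(A_2) = 3/2 - (-1) = 5/2.
  m(A_3) = 7/2 - 3 = 1/2.
  m(A_4) = 11/2 - 9/2 = 1.
  m(A_5) = 19/2 - 13/2 = 3.
Contributions c_i * m(A_i):
  (1) * (1/2) = 1/2.
  (3) * (5/2) = 15/2.
  (-1) * (1/2) = -1/2.
  (1) * (1) = 1.
  (5/3) * (3) = 5.
Total: 1/2 + 15/2 - 1/2 + 1 + 5 = 27/2.

27/2


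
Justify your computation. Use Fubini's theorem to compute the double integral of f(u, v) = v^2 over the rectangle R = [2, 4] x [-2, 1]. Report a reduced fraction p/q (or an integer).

f(u, v) is a tensor product of a function of u and a function of v, and both factors are bounded continuous (hence Lebesgue integrable) on the rectangle, so Fubini's theorem applies:
  integral_R f d(m x m) = (integral_a1^b1 1 du) * (integral_a2^b2 v^2 dv).
Inner integral in u: integral_{2}^{4} 1 du = (4^1 - 2^1)/1
  = 2.
Inner integral in v: integral_{-2}^{1} v^2 dv = (1^3 - (-2)^3)/3
  = 3.
Product: (2) * (3) = 6.

6


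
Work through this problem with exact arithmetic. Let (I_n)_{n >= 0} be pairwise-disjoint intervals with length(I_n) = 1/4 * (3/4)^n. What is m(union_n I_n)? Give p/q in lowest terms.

By countable additivity of the Lebesgue measure on pairwise disjoint measurable sets,
  m(union_{n >= 0} I_n) = sum_{n >= 0} m(I_n) = sum_{n >= 0} a * r^n,
  with a = 1/4 and r = 3/4.
Since 0 < r = 3/4 < 1, the geometric series converges:
  sum_{n >= 0} a * r^n = a / (1 - r).
  = 1/4 / (1 - 3/4)
  = 1/4 / (1/4)
  = 1.

1


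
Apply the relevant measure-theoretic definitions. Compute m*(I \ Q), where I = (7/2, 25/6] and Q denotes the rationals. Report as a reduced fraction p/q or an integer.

The interval I = (7/2, 25/6] has m(I) = 25/6 - 7/2 = 2/3 (endpoints are measure-zero, so open/closed/half-open agree). Write I = (I cap Q) u (I \ Q). The rationals in I are countable, so m*(I cap Q) = 0 (cover each rational by intervals whose total length is arbitrarily small). By countable subadditivity m*(I) <= m*(I cap Q) + m*(I \ Q), hence m*(I \ Q) >= m(I) = 2/3. The reverse inequality m*(I \ Q) <= m*(I) = 2/3 is trivial since (I \ Q) is a subset of I. Therefore m*(I \ Q) = 2/3.

2/3


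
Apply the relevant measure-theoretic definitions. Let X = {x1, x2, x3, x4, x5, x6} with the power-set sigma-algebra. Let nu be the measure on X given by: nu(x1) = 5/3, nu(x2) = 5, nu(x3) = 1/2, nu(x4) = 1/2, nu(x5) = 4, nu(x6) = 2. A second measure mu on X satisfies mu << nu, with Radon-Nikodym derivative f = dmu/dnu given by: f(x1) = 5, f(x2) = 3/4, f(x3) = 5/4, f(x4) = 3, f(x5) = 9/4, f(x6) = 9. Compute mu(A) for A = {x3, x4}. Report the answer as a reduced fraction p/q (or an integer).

By the defining property of the Radon-Nikodym derivative, for every measurable set A,
  mu(A) = integral_A f dnu.
Since nu is a discrete measure concentrated on the atoms of X, the integral over A reduces to the sum
  mu(A) = sum_{x in A} f(x) * nu({x}).
Computing each term:
  x3: f(x3) * nu(x3) = 5/4 * 1/2 = 5/8.
  x4: f(x4) * nu(x4) = 3 * 1/2 = 3/2.
Summing: mu(A) = 5/8 + 3/2 = 17/8.

17/8


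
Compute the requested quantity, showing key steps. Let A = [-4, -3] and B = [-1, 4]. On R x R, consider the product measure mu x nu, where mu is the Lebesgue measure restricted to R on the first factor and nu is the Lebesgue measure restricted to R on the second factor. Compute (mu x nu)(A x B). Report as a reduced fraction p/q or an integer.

For a measurable rectangle A x B, the product measure satisfies
  (mu x nu)(A x B) = mu(A) * nu(B).
  mu(A) = 1.
  nu(B) = 5.
  (mu x nu)(A x B) = 1 * 5 = 5.

5


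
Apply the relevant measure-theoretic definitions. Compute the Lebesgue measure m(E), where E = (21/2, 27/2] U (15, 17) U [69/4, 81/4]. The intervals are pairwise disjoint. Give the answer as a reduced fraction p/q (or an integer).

For pairwise disjoint intervals, m(union_i I_i) = sum_i m(I_i),
and m is invariant under swapping open/closed endpoints (single points have measure 0).
So m(E) = sum_i (b_i - a_i).
  I_1 has length 27/2 - 21/2 = 3.
  I_2 has length 17 - 15 = 2.
  I_3 has length 81/4 - 69/4 = 3.
Summing:
  m(E) = 3 + 2 + 3 = 8.

8


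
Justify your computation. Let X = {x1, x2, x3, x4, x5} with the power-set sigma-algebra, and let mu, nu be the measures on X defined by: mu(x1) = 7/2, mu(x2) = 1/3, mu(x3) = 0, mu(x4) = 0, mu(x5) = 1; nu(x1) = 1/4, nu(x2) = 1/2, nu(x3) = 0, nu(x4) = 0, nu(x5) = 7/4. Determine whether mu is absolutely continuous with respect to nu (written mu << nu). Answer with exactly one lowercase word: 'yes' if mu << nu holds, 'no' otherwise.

mu << nu means: every nu-null measurable set is also mu-null; equivalently, for every atom x, if nu({x}) = 0 then mu({x}) = 0.
Checking each atom:
  x1: nu = 1/4 > 0 -> no constraint.
  x2: nu = 1/2 > 0 -> no constraint.
  x3: nu = 0, mu = 0 -> consistent with mu << nu.
  x4: nu = 0, mu = 0 -> consistent with mu << nu.
  x5: nu = 7/4 > 0 -> no constraint.
No atom violates the condition. Therefore mu << nu.

yes


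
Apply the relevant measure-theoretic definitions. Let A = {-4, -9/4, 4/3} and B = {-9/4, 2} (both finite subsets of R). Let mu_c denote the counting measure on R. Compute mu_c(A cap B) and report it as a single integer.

Counting measure on a finite set equals cardinality. mu_c(A cap B) = |A cap B| (elements appearing in both).
Enumerating the elements of A that also lie in B gives 1 element(s).
So mu_c(A cap B) = 1.

1


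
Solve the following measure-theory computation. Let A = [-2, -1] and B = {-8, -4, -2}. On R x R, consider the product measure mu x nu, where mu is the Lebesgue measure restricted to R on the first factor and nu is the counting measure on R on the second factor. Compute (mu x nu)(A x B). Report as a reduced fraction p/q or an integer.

For a measurable rectangle A x B, the product measure satisfies
  (mu x nu)(A x B) = mu(A) * nu(B).
  mu(A) = 1.
  nu(B) = 3.
  (mu x nu)(A x B) = 1 * 3 = 3.

3


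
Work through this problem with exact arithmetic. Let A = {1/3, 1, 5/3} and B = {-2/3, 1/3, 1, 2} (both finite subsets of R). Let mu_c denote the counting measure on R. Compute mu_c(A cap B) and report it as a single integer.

Counting measure on a finite set equals cardinality. mu_c(A cap B) = |A cap B| (elements appearing in both).
Enumerating the elements of A that also lie in B gives 2 element(s).
So mu_c(A cap B) = 2.

2


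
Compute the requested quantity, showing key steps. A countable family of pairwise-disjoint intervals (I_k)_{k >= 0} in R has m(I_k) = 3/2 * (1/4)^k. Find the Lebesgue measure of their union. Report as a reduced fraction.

By countable additivity of the Lebesgue measure on pairwise disjoint measurable sets,
  m(union_{k >= 0} I_k) = sum_{k >= 0} m(I_k) = sum_{k >= 0} a * r^k,
  with a = 3/2 and r = 1/4.
Since 0 < r = 1/4 < 1, the geometric series converges:
  sum_{k >= 0} a * r^k = a / (1 - r).
  = 3/2 / (1 - 1/4)
  = 3/2 / (3/4)
  = 2.

2


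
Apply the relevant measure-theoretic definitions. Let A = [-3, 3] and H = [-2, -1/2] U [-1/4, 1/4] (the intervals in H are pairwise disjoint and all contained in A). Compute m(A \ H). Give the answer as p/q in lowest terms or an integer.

The ambient interval has length m(A) = 3 - (-3) = 6.
Since the holes are disjoint and sit inside A, by finite additivity
  m(H) = sum_i (b_i - a_i), and m(A \ H) = m(A) - m(H).
Computing the hole measures:
  m(H_1) = -1/2 - (-2) = 3/2.
  m(H_2) = 1/4 - (-1/4) = 1/2.
Summed: m(H) = 3/2 + 1/2 = 2.
So m(A \ H) = 6 - 2 = 4.

4


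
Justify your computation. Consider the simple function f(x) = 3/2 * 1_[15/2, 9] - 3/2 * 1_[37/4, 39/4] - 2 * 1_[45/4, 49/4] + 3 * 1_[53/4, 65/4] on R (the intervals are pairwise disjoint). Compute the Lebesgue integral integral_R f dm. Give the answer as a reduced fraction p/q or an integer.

For a simple function f = sum_i c_i * 1_{A_i} with disjoint A_i,
  integral f dm = sum_i c_i * m(A_i).
Lengths of the A_i:
  m(A_1) = 9 - 15/2 = 3/2.
  m(A_2) = 39/4 - 37/4 = 1/2.
  m(A_3) = 49/4 - 45/4 = 1.
  m(A_4) = 65/4 - 53/4 = 3.
Contributions c_i * m(A_i):
  (3/2) * (3/2) = 9/4.
  (-3/2) * (1/2) = -3/4.
  (-2) * (1) = -2.
  (3) * (3) = 9.
Total: 9/4 - 3/4 - 2 + 9 = 17/2.

17/2


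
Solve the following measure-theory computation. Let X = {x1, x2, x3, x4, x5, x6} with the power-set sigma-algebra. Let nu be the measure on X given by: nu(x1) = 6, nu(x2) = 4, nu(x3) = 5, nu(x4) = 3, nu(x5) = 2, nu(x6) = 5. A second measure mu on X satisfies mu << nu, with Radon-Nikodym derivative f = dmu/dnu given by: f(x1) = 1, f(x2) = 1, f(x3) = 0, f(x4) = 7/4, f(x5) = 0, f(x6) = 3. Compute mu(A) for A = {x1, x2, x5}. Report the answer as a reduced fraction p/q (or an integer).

By the defining property of the Radon-Nikodym derivative, for every measurable set A,
  mu(A) = integral_A f dnu.
Since nu is a discrete measure concentrated on the atoms of X, the integral over A reduces to the sum
  mu(A) = sum_{x in A} f(x) * nu({x}).
Computing each term:
  x1: f(x1) * nu(x1) = 1 * 6 = 6.
  x2: f(x2) * nu(x2) = 1 * 4 = 4.
  x5: f(x5) * nu(x5) = 0 * 2 = 0.
Summing: mu(A) = 6 + 4 + 0 = 10.

10


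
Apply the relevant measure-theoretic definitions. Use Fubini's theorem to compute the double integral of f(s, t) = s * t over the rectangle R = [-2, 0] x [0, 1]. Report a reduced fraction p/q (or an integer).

f(s, t) is a tensor product of a function of s and a function of t, and both factors are bounded continuous (hence Lebesgue integrable) on the rectangle, so Fubini's theorem applies:
  integral_R f d(m x m) = (integral_a1^b1 s ds) * (integral_a2^b2 t dt).
Inner integral in s: integral_{-2}^{0} s ds = (0^2 - (-2)^2)/2
  = -2.
Inner integral in t: integral_{0}^{1} t dt = (1^2 - 0^2)/2
  = 1/2.
Product: (-2) * (1/2) = -1.

-1


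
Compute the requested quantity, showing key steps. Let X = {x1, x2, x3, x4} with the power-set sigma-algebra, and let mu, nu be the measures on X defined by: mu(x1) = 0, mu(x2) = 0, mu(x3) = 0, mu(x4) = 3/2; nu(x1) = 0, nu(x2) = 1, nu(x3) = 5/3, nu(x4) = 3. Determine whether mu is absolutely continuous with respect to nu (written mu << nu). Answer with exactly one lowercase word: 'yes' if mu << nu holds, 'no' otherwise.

mu << nu means: every nu-null measurable set is also mu-null; equivalently, for every atom x, if nu({x}) = 0 then mu({x}) = 0.
Checking each atom:
  x1: nu = 0, mu = 0 -> consistent with mu << nu.
  x2: nu = 1 > 0 -> no constraint.
  x3: nu = 5/3 > 0 -> no constraint.
  x4: nu = 3 > 0 -> no constraint.
No atom violates the condition. Therefore mu << nu.

yes


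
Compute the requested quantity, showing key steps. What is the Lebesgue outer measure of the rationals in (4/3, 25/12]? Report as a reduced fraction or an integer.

E = Q cap (4/3, 25/12] is a subset of Q, which is countable. Enumerate Q = {q_1, q_2, ...}; for any eps > 0, cover q_k by the open interval (q_k - eps/2^(k+1), q_k + eps/2^(k+1)), of length eps/2^k. The total cover length is sum_{k>=1} eps/2^k = eps. Hence m*(E) <= m*(Q) <= eps for every eps > 0, and since outer measure is non-negative, m*(E) = 0.

0


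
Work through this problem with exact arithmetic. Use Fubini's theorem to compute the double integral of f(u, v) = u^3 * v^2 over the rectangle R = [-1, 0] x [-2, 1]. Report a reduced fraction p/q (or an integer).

f(u, v) is a tensor product of a function of u and a function of v, and both factors are bounded continuous (hence Lebesgue integrable) on the rectangle, so Fubini's theorem applies:
  integral_R f d(m x m) = (integral_a1^b1 u^3 du) * (integral_a2^b2 v^2 dv).
Inner integral in u: integral_{-1}^{0} u^3 du = (0^4 - (-1)^4)/4
  = -1/4.
Inner integral in v: integral_{-2}^{1} v^2 dv = (1^3 - (-2)^3)/3
  = 3.
Product: (-1/4) * (3) = -3/4.

-3/4


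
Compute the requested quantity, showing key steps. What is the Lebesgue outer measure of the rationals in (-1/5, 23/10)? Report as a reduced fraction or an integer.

E = Q cap (-1/5, 23/10) is a subset of Q, which is countable. Enumerate Q = {q_1, q_2, ...}; for any eps > 0, cover q_k by the open interval (q_k - eps/2^(k+1), q_k + eps/2^(k+1)), of length eps/2^k. The total cover length is sum_{k>=1} eps/2^k = eps. Hence m*(E) <= m*(Q) <= eps for every eps > 0, and since outer measure is non-negative, m*(E) = 0.

0


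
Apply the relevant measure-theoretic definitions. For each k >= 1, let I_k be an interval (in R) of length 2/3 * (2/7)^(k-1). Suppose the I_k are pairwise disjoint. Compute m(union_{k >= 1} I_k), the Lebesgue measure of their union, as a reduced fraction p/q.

By countable additivity of the Lebesgue measure on pairwise disjoint measurable sets,
  m(union_{k >= 1} I_k) = sum_{k >= 1} m(I_k) = sum_{k >= 1} a * r^(k-1),
  with a = 2/3 and r = 2/7.
Since 0 < r = 2/7 < 1, the geometric series converges:
  sum_{k >= 1} a * r^(k-1) = a / (1 - r).
  = 2/3 / (1 - 2/7)
  = 2/3 / (5/7)
  = 14/15.

14/15


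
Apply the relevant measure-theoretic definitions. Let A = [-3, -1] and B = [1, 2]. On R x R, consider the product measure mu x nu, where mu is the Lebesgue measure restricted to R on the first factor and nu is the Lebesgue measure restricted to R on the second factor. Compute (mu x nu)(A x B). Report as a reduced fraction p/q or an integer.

For a measurable rectangle A x B, the product measure satisfies
  (mu x nu)(A x B) = mu(A) * nu(B).
  mu(A) = 2.
  nu(B) = 1.
  (mu x nu)(A x B) = 2 * 1 = 2.

2


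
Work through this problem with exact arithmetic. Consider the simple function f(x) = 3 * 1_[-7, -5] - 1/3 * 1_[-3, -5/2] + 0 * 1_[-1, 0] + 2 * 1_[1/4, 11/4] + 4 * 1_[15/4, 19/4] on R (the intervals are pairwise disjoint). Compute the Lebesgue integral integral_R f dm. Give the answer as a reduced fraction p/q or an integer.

For a simple function f = sum_i c_i * 1_{A_i} with disjoint A_i,
  integral f dm = sum_i c_i * m(A_i).
Lengths of the A_i:
  m(A_1) = -5 - (-7) = 2.
  m(A_2) = -5/2 - (-3) = 1/2.
  m(A_3) = 0 - (-1) = 1.
  m(A_4) = 11/4 - 1/4 = 5/2.
  m(A_5) = 19/4 - 15/4 = 1.
Contributions c_i * m(A_i):
  (3) * (2) = 6.
  (-1/3) * (1/2) = -1/6.
  (0) * (1) = 0.
  (2) * (5/2) = 5.
  (4) * (1) = 4.
Total: 6 - 1/6 + 0 + 5 + 4 = 89/6.

89/6


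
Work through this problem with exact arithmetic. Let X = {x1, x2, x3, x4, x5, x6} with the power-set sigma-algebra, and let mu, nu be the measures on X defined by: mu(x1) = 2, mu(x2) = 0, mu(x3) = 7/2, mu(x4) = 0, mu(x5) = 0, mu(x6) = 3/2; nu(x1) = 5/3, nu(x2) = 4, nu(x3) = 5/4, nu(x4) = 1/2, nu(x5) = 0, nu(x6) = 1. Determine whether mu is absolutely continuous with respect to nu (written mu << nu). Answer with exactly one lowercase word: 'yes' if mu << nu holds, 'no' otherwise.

mu << nu means: every nu-null measurable set is also mu-null; equivalently, for every atom x, if nu({x}) = 0 then mu({x}) = 0.
Checking each atom:
  x1: nu = 5/3 > 0 -> no constraint.
  x2: nu = 4 > 0 -> no constraint.
  x3: nu = 5/4 > 0 -> no constraint.
  x4: nu = 1/2 > 0 -> no constraint.
  x5: nu = 0, mu = 0 -> consistent with mu << nu.
  x6: nu = 1 > 0 -> no constraint.
No atom violates the condition. Therefore mu << nu.

yes


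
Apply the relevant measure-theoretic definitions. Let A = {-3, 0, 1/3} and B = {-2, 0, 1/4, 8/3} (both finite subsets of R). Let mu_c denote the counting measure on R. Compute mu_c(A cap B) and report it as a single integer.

Counting measure on a finite set equals cardinality. mu_c(A cap B) = |A cap B| (elements appearing in both).
Enumerating the elements of A that also lie in B gives 1 element(s).
So mu_c(A cap B) = 1.

1


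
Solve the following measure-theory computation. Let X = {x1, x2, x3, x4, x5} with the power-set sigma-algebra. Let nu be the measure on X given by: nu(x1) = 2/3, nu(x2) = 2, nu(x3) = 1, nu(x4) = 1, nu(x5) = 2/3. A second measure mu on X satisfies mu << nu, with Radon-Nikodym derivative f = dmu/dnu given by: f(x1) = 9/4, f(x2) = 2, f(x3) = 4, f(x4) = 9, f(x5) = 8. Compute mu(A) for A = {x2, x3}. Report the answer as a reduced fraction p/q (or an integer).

By the defining property of the Radon-Nikodym derivative, for every measurable set A,
  mu(A) = integral_A f dnu.
Since nu is a discrete measure concentrated on the atoms of X, the integral over A reduces to the sum
  mu(A) = sum_{x in A} f(x) * nu({x}).
Computing each term:
  x2: f(x2) * nu(x2) = 2 * 2 = 4.
  x3: f(x3) * nu(x3) = 4 * 1 = 4.
Summing: mu(A) = 4 + 4 = 8.

8


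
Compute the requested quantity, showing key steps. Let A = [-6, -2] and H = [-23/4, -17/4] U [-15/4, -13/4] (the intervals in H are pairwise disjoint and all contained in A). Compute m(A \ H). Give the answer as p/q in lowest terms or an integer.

The ambient interval has length m(A) = -2 - (-6) = 4.
Since the holes are disjoint and sit inside A, by finite additivity
  m(H) = sum_i (b_i - a_i), and m(A \ H) = m(A) - m(H).
Computing the hole measures:
  m(H_1) = -17/4 - (-23/4) = 3/2.
  m(H_2) = -13/4 - (-15/4) = 1/2.
Summed: m(H) = 3/2 + 1/2 = 2.
So m(A \ H) = 4 - 2 = 2.

2


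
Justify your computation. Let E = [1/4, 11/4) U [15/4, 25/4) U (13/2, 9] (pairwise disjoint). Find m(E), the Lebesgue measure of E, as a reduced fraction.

For pairwise disjoint intervals, m(union_i I_i) = sum_i m(I_i),
and m is invariant under swapping open/closed endpoints (single points have measure 0).
So m(E) = sum_i (b_i - a_i).
  I_1 has length 11/4 - 1/4 = 5/2.
  I_2 has length 25/4 - 15/4 = 5/2.
  I_3 has length 9 - 13/2 = 5/2.
Summing:
  m(E) = 5/2 + 5/2 + 5/2 = 15/2.

15/2


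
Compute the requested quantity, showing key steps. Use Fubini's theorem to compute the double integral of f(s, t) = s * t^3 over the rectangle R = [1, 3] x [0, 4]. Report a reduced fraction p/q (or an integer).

f(s, t) is a tensor product of a function of s and a function of t, and both factors are bounded continuous (hence Lebesgue integrable) on the rectangle, so Fubini's theorem applies:
  integral_R f d(m x m) = (integral_a1^b1 s ds) * (integral_a2^b2 t^3 dt).
Inner integral in s: integral_{1}^{3} s ds = (3^2 - 1^2)/2
  = 4.
Inner integral in t: integral_{0}^{4} t^3 dt = (4^4 - 0^4)/4
  = 64.
Product: (4) * (64) = 256.

256


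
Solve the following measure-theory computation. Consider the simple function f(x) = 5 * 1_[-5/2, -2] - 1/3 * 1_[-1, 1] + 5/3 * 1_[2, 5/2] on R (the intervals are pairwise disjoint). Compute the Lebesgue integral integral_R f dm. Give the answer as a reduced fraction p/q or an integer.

For a simple function f = sum_i c_i * 1_{A_i} with disjoint A_i,
  integral f dm = sum_i c_i * m(A_i).
Lengths of the A_i:
  m(A_1) = -2 - (-5/2) = 1/2.
  m(A_2) = 1 - (-1) = 2.
  m(A_3) = 5/2 - 2 = 1/2.
Contributions c_i * m(A_i):
  (5) * (1/2) = 5/2.
  (-1/3) * (2) = -2/3.
  (5/3) * (1/2) = 5/6.
Total: 5/2 - 2/3 + 5/6 = 8/3.

8/3


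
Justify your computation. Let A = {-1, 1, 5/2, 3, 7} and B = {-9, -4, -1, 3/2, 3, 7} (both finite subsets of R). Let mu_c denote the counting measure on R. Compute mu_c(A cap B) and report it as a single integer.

Counting measure on a finite set equals cardinality. mu_c(A cap B) = |A cap B| (elements appearing in both).
Enumerating the elements of A that also lie in B gives 3 element(s).
So mu_c(A cap B) = 3.

3


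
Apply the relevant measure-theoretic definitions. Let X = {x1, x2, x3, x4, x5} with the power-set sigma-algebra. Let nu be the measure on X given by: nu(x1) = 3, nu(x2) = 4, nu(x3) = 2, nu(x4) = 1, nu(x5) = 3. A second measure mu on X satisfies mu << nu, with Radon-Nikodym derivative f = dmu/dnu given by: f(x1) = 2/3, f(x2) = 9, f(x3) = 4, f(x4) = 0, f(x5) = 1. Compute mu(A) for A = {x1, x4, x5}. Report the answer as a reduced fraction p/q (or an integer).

By the defining property of the Radon-Nikodym derivative, for every measurable set A,
  mu(A) = integral_A f dnu.
Since nu is a discrete measure concentrated on the atoms of X, the integral over A reduces to the sum
  mu(A) = sum_{x in A} f(x) * nu({x}).
Computing each term:
  x1: f(x1) * nu(x1) = 2/3 * 3 = 2.
  x4: f(x4) * nu(x4) = 0 * 1 = 0.
  x5: f(x5) * nu(x5) = 1 * 3 = 3.
Summing: mu(A) = 2 + 0 + 3 = 5.

5


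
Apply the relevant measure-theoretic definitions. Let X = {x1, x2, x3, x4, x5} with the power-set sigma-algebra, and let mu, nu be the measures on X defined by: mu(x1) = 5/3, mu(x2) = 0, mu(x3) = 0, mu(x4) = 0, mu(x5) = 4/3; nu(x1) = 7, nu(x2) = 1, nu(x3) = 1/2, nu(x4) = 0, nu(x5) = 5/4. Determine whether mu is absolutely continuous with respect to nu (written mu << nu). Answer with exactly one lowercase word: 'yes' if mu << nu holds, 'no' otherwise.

mu << nu means: every nu-null measurable set is also mu-null; equivalently, for every atom x, if nu({x}) = 0 then mu({x}) = 0.
Checking each atom:
  x1: nu = 7 > 0 -> no constraint.
  x2: nu = 1 > 0 -> no constraint.
  x3: nu = 1/2 > 0 -> no constraint.
  x4: nu = 0, mu = 0 -> consistent with mu << nu.
  x5: nu = 5/4 > 0 -> no constraint.
No atom violates the condition. Therefore mu << nu.

yes


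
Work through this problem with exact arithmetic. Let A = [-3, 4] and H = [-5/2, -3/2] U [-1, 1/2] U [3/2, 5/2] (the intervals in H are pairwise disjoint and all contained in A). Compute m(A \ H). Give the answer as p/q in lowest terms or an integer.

The ambient interval has length m(A) = 4 - (-3) = 7.
Since the holes are disjoint and sit inside A, by finite additivity
  m(H) = sum_i (b_i - a_i), and m(A \ H) = m(A) - m(H).
Computing the hole measures:
  m(H_1) = -3/2 - (-5/2) = 1.
  m(H_2) = 1/2 - (-1) = 3/2.
  m(H_3) = 5/2 - 3/2 = 1.
Summed: m(H) = 1 + 3/2 + 1 = 7/2.
So m(A \ H) = 7 - 7/2 = 7/2.

7/2


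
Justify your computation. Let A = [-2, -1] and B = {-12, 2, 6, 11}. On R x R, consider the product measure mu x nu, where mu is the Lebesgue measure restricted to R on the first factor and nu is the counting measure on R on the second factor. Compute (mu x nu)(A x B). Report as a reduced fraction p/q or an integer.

For a measurable rectangle A x B, the product measure satisfies
  (mu x nu)(A x B) = mu(A) * nu(B).
  mu(A) = 1.
  nu(B) = 4.
  (mu x nu)(A x B) = 1 * 4 = 4.

4


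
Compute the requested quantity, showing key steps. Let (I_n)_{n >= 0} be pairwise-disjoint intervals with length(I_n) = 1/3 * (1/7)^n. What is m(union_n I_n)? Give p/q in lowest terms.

By countable additivity of the Lebesgue measure on pairwise disjoint measurable sets,
  m(union_{n >= 0} I_n) = sum_{n >= 0} m(I_n) = sum_{n >= 0} a * r^n,
  with a = 1/3 and r = 1/7.
Since 0 < r = 1/7 < 1, the geometric series converges:
  sum_{n >= 0} a * r^n = a / (1 - r).
  = 1/3 / (1 - 1/7)
  = 1/3 / (6/7)
  = 7/18.

7/18


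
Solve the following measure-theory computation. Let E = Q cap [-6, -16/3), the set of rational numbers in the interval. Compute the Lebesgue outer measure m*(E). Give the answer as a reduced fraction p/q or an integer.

The set Q cap [-6, -16/3) is countable (a subset of the countable set Q). Lebesgue outer measure of any countable set is 0: each singleton {q} has m*({q}) = 0, and by countable subadditivity m*(union_k {q_k}) <= sum_k m*({q_k}) = sum_k 0 = 0. The reverse inequality m*(E) >= 0 is automatic. So m*(Q cap [-6, -16/3)) = 0.

0


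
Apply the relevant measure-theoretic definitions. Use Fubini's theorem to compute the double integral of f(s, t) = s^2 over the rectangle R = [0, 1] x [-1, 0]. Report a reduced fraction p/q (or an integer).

f(s, t) is a tensor product of a function of s and a function of t, and both factors are bounded continuous (hence Lebesgue integrable) on the rectangle, so Fubini's theorem applies:
  integral_R f d(m x m) = (integral_a1^b1 s^2 ds) * (integral_a2^b2 1 dt).
Inner integral in s: integral_{0}^{1} s^2 ds = (1^3 - 0^3)/3
  = 1/3.
Inner integral in t: integral_{-1}^{0} 1 dt = (0^1 - (-1)^1)/1
  = 1.
Product: (1/3) * (1) = 1/3.

1/3


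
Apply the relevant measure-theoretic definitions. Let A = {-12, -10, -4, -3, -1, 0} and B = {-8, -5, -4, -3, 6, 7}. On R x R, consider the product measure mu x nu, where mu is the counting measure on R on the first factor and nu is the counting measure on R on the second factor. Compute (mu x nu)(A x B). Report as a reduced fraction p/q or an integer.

For a measurable rectangle A x B, the product measure satisfies
  (mu x nu)(A x B) = mu(A) * nu(B).
  mu(A) = 6.
  nu(B) = 6.
  (mu x nu)(A x B) = 6 * 6 = 36.

36


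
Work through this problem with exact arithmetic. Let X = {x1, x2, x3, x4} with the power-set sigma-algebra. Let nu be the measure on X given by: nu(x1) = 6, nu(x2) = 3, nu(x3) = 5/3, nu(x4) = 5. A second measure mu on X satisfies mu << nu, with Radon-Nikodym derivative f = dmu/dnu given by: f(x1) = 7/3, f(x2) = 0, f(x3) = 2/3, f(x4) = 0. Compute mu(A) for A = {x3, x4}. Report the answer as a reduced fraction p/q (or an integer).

By the defining property of the Radon-Nikodym derivative, for every measurable set A,
  mu(A) = integral_A f dnu.
Since nu is a discrete measure concentrated on the atoms of X, the integral over A reduces to the sum
  mu(A) = sum_{x in A} f(x) * nu({x}).
Computing each term:
  x3: f(x3) * nu(x3) = 2/3 * 5/3 = 10/9.
  x4: f(x4) * nu(x4) = 0 * 5 = 0.
Summing: mu(A) = 10/9 + 0 = 10/9.

10/9


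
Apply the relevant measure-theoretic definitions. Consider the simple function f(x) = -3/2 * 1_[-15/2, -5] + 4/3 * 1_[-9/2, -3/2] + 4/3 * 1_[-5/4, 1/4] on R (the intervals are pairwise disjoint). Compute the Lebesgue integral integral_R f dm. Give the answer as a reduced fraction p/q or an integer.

For a simple function f = sum_i c_i * 1_{A_i} with disjoint A_i,
  integral f dm = sum_i c_i * m(A_i).
Lengths of the A_i:
  m(A_1) = -5 - (-15/2) = 5/2.
  m(A_2) = -3/2 - (-9/2) = 3.
  m(A_3) = 1/4 - (-5/4) = 3/2.
Contributions c_i * m(A_i):
  (-3/2) * (5/2) = -15/4.
  (4/3) * (3) = 4.
  (4/3) * (3/2) = 2.
Total: -15/4 + 4 + 2 = 9/4.

9/4


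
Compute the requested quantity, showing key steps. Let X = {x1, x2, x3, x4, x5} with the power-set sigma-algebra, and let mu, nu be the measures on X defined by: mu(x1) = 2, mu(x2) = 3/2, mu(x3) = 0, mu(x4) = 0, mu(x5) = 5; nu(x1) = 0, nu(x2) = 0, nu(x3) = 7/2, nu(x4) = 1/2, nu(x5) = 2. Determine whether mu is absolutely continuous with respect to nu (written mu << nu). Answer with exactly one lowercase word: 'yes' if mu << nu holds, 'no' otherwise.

mu << nu means: every nu-null measurable set is also mu-null; equivalently, for every atom x, if nu({x}) = 0 then mu({x}) = 0.
Checking each atom:
  x1: nu = 0, mu = 2 > 0 -> violates mu << nu.
  x2: nu = 0, mu = 3/2 > 0 -> violates mu << nu.
  x3: nu = 7/2 > 0 -> no constraint.
  x4: nu = 1/2 > 0 -> no constraint.
  x5: nu = 2 > 0 -> no constraint.
The atom(s) x1, x2 violate the condition (nu = 0 but mu > 0). Therefore mu is NOT absolutely continuous w.r.t. nu.

no


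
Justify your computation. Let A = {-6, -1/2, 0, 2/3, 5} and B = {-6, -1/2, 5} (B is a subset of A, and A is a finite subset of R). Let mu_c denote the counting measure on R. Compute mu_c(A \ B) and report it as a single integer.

Counting measure assigns mu_c(E) = |E| (number of elements) when E is finite. For B subset A, A \ B is the set of elements of A not in B, so |A \ B| = |A| - |B|.
|A| = 5, |B| = 3, so mu_c(A \ B) = 5 - 3 = 2.

2


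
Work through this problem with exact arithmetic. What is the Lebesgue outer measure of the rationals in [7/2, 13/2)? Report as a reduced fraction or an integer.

E = Q cap [7/2, 13/2) is a subset of Q, which is countable. Enumerate Q = {q_1, q_2, ...}; for any eps > 0, cover q_k by the open interval (q_k - eps/2^(k+1), q_k + eps/2^(k+1)), of length eps/2^k. The total cover length is sum_{k>=1} eps/2^k = eps. Hence m*(E) <= m*(Q) <= eps for every eps > 0, and since outer measure is non-negative, m*(E) = 0.

0


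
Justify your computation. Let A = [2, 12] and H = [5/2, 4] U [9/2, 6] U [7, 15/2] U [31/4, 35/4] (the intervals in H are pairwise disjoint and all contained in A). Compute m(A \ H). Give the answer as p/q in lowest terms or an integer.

The ambient interval has length m(A) = 12 - 2 = 10.
Since the holes are disjoint and sit inside A, by finite additivity
  m(H) = sum_i (b_i - a_i), and m(A \ H) = m(A) - m(H).
Computing the hole measures:
  m(H_1) = 4 - 5/2 = 3/2.
  m(H_2) = 6 - 9/2 = 3/2.
  m(H_3) = 15/2 - 7 = 1/2.
  m(H_4) = 35/4 - 31/4 = 1.
Summed: m(H) = 3/2 + 3/2 + 1/2 + 1 = 9/2.
So m(A \ H) = 10 - 9/2 = 11/2.

11/2


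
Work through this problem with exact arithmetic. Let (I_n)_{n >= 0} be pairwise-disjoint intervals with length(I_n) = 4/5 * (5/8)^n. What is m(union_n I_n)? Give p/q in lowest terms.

By countable additivity of the Lebesgue measure on pairwise disjoint measurable sets,
  m(union_{n >= 0} I_n) = sum_{n >= 0} m(I_n) = sum_{n >= 0} a * r^n,
  with a = 4/5 and r = 5/8.
Since 0 < r = 5/8 < 1, the geometric series converges:
  sum_{n >= 0} a * r^n = a / (1 - r).
  = 4/5 / (1 - 5/8)
  = 4/5 / (3/8)
  = 32/15.

32/15


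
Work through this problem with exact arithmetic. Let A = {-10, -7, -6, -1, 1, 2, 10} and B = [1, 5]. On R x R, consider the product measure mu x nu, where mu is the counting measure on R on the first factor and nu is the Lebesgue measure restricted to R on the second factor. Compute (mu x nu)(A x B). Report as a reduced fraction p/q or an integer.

For a measurable rectangle A x B, the product measure satisfies
  (mu x nu)(A x B) = mu(A) * nu(B).
  mu(A) = 7.
  nu(B) = 4.
  (mu x nu)(A x B) = 7 * 4 = 28.

28


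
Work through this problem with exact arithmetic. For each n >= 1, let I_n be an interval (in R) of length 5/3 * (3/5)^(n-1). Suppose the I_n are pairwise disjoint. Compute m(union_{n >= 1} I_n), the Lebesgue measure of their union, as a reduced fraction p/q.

By countable additivity of the Lebesgue measure on pairwise disjoint measurable sets,
  m(union_{n >= 1} I_n) = sum_{n >= 1} m(I_n) = sum_{n >= 1} a * r^(n-1),
  with a = 5/3 and r = 3/5.
Since 0 < r = 3/5 < 1, the geometric series converges:
  sum_{n >= 1} a * r^(n-1) = a / (1 - r).
  = 5/3 / (1 - 3/5)
  = 5/3 / (2/5)
  = 25/6.

25/6


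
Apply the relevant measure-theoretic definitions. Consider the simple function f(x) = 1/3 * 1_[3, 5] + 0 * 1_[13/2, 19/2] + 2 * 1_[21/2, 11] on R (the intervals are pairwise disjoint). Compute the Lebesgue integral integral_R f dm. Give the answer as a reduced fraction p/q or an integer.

For a simple function f = sum_i c_i * 1_{A_i} with disjoint A_i,
  integral f dm = sum_i c_i * m(A_i).
Lengths of the A_i:
  m(A_1) = 5 - 3 = 2.
  m(A_2) = 19/2 - 13/2 = 3.
  m(A_3) = 11 - 21/2 = 1/2.
Contributions c_i * m(A_i):
  (1/3) * (2) = 2/3.
  (0) * (3) = 0.
  (2) * (1/2) = 1.
Total: 2/3 + 0 + 1 = 5/3.

5/3


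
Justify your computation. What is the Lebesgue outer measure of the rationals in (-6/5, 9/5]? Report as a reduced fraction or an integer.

E = Q cap (-6/5, 9/5] is a subset of Q, which is countable. Enumerate Q = {q_1, q_2, ...}; for any eps > 0, cover q_k by the open interval (q_k - eps/2^(k+1), q_k + eps/2^(k+1)), of length eps/2^k. The total cover length is sum_{k>=1} eps/2^k = eps. Hence m*(E) <= m*(Q) <= eps for every eps > 0, and since outer measure is non-negative, m*(E) = 0.

0


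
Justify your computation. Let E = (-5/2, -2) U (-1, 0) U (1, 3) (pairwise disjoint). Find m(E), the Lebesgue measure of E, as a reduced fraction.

For pairwise disjoint intervals, m(union_i I_i) = sum_i m(I_i),
and m is invariant under swapping open/closed endpoints (single points have measure 0).
So m(E) = sum_i (b_i - a_i).
  I_1 has length -2 - (-5/2) = 1/2.
  I_2 has length 0 - (-1) = 1.
  I_3 has length 3 - 1 = 2.
Summing:
  m(E) = 1/2 + 1 + 2 = 7/2.

7/2


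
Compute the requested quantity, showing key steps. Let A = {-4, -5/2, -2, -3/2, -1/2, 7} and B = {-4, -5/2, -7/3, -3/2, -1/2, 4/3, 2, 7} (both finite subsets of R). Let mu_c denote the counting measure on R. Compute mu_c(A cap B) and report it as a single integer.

Counting measure on a finite set equals cardinality. mu_c(A cap B) = |A cap B| (elements appearing in both).
Enumerating the elements of A that also lie in B gives 5 element(s).
So mu_c(A cap B) = 5.

5


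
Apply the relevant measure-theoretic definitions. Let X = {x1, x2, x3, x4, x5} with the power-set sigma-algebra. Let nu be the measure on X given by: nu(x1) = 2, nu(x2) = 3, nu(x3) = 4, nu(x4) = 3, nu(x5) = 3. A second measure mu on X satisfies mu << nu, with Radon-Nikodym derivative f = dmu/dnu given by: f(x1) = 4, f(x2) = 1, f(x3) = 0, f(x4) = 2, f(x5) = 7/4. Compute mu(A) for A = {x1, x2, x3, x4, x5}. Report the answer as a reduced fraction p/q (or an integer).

By the defining property of the Radon-Nikodym derivative, for every measurable set A,
  mu(A) = integral_A f dnu.
Since nu is a discrete measure concentrated on the atoms of X, the integral over A reduces to the sum
  mu(A) = sum_{x in A} f(x) * nu({x}).
Computing each term:
  x1: f(x1) * nu(x1) = 4 * 2 = 8.
  x2: f(x2) * nu(x2) = 1 * 3 = 3.
  x3: f(x3) * nu(x3) = 0 * 4 = 0.
  x4: f(x4) * nu(x4) = 2 * 3 = 6.
  x5: f(x5) * nu(x5) = 7/4 * 3 = 21/4.
Summing: mu(A) = 8 + 3 + 0 + 6 + 21/4 = 89/4.

89/4


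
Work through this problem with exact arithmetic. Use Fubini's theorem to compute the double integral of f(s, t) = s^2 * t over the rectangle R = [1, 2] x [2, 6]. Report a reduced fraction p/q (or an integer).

f(s, t) is a tensor product of a function of s and a function of t, and both factors are bounded continuous (hence Lebesgue integrable) on the rectangle, so Fubini's theorem applies:
  integral_R f d(m x m) = (integral_a1^b1 s^2 ds) * (integral_a2^b2 t dt).
Inner integral in s: integral_{1}^{2} s^2 ds = (2^3 - 1^3)/3
  = 7/3.
Inner integral in t: integral_{2}^{6} t dt = (6^2 - 2^2)/2
  = 16.
Product: (7/3) * (16) = 112/3.

112/3


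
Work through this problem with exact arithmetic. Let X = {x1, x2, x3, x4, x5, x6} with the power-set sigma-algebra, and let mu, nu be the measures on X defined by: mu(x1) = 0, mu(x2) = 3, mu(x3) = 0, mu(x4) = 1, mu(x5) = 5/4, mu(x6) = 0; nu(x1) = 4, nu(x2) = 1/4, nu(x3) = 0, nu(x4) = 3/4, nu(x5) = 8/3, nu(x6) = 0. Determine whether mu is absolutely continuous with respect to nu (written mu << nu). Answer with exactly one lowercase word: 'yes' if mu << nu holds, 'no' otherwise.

mu << nu means: every nu-null measurable set is also mu-null; equivalently, for every atom x, if nu({x}) = 0 then mu({x}) = 0.
Checking each atom:
  x1: nu = 4 > 0 -> no constraint.
  x2: nu = 1/4 > 0 -> no constraint.
  x3: nu = 0, mu = 0 -> consistent with mu << nu.
  x4: nu = 3/4 > 0 -> no constraint.
  x5: nu = 8/3 > 0 -> no constraint.
  x6: nu = 0, mu = 0 -> consistent with mu << nu.
No atom violates the condition. Therefore mu << nu.

yes


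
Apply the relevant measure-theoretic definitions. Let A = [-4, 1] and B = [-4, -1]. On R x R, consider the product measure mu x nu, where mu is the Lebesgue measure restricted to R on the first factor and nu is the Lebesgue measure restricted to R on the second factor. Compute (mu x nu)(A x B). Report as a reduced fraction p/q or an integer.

For a measurable rectangle A x B, the product measure satisfies
  (mu x nu)(A x B) = mu(A) * nu(B).
  mu(A) = 5.
  nu(B) = 3.
  (mu x nu)(A x B) = 5 * 3 = 15.

15


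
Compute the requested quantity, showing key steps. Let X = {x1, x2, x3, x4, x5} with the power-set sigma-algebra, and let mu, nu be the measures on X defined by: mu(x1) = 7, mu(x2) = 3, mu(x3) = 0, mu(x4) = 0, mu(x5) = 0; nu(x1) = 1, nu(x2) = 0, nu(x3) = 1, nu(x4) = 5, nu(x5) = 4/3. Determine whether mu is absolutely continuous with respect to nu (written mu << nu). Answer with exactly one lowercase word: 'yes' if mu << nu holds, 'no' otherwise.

mu << nu means: every nu-null measurable set is also mu-null; equivalently, for every atom x, if nu({x}) = 0 then mu({x}) = 0.
Checking each atom:
  x1: nu = 1 > 0 -> no constraint.
  x2: nu = 0, mu = 3 > 0 -> violates mu << nu.
  x3: nu = 1 > 0 -> no constraint.
  x4: nu = 5 > 0 -> no constraint.
  x5: nu = 4/3 > 0 -> no constraint.
The atom(s) x2 violate the condition (nu = 0 but mu > 0). Therefore mu is NOT absolutely continuous w.r.t. nu.

no
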